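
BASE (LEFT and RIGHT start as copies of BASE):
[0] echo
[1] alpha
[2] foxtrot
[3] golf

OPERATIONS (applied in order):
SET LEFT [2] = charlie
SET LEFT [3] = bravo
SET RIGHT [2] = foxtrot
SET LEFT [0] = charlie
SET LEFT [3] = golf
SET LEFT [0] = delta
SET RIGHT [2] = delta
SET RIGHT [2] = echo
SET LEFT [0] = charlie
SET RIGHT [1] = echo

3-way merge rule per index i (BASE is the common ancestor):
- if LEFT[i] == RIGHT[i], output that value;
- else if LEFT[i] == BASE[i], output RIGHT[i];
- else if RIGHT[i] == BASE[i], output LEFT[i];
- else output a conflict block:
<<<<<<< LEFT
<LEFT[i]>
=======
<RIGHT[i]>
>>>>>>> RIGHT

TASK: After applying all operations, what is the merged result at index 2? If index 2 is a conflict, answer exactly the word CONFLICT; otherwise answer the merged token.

Answer: CONFLICT

Derivation:
Final LEFT:  [charlie, alpha, charlie, golf]
Final RIGHT: [echo, echo, echo, golf]
i=0: L=charlie, R=echo=BASE -> take LEFT -> charlie
i=1: L=alpha=BASE, R=echo -> take RIGHT -> echo
i=2: BASE=foxtrot L=charlie R=echo all differ -> CONFLICT
i=3: L=golf R=golf -> agree -> golf
Index 2 -> CONFLICT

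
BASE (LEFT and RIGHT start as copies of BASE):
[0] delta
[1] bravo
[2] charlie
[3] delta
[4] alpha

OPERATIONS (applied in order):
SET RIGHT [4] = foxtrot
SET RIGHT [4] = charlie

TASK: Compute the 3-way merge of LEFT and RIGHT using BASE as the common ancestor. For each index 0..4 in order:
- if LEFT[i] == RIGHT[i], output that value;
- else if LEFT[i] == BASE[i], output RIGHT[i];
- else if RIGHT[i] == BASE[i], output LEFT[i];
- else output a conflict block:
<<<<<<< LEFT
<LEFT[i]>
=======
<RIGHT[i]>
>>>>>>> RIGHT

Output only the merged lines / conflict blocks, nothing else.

Answer: delta
bravo
charlie
delta
charlie

Derivation:
Final LEFT:  [delta, bravo, charlie, delta, alpha]
Final RIGHT: [delta, bravo, charlie, delta, charlie]
i=0: L=delta R=delta -> agree -> delta
i=1: L=bravo R=bravo -> agree -> bravo
i=2: L=charlie R=charlie -> agree -> charlie
i=3: L=delta R=delta -> agree -> delta
i=4: L=alpha=BASE, R=charlie -> take RIGHT -> charlie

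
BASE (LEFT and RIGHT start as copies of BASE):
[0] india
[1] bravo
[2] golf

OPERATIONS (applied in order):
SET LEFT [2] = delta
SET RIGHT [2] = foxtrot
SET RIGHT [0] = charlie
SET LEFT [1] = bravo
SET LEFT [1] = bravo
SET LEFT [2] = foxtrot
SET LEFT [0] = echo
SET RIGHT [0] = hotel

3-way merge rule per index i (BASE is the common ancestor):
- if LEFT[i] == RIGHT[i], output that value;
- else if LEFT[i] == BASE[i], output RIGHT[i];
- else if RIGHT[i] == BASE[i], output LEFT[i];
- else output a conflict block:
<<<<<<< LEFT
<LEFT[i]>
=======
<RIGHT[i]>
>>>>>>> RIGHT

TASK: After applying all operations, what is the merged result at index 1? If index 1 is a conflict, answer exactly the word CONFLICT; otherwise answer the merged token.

Answer: bravo

Derivation:
Final LEFT:  [echo, bravo, foxtrot]
Final RIGHT: [hotel, bravo, foxtrot]
i=0: BASE=india L=echo R=hotel all differ -> CONFLICT
i=1: L=bravo R=bravo -> agree -> bravo
i=2: L=foxtrot R=foxtrot -> agree -> foxtrot
Index 1 -> bravo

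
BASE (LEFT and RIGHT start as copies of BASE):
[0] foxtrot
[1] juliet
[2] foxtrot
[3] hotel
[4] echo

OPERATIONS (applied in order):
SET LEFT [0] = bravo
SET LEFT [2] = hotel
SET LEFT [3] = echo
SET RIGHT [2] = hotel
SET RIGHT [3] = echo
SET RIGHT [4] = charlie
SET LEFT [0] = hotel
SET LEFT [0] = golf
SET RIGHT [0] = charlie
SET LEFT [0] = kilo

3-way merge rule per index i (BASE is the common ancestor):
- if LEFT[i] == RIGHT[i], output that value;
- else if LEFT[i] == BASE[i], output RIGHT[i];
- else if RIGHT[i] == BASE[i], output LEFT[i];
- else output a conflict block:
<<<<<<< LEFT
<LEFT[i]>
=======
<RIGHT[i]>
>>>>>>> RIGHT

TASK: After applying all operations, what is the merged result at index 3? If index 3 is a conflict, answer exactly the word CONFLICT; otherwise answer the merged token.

Final LEFT:  [kilo, juliet, hotel, echo, echo]
Final RIGHT: [charlie, juliet, hotel, echo, charlie]
i=0: BASE=foxtrot L=kilo R=charlie all differ -> CONFLICT
i=1: L=juliet R=juliet -> agree -> juliet
i=2: L=hotel R=hotel -> agree -> hotel
i=3: L=echo R=echo -> agree -> echo
i=4: L=echo=BASE, R=charlie -> take RIGHT -> charlie
Index 3 -> echo

Answer: echo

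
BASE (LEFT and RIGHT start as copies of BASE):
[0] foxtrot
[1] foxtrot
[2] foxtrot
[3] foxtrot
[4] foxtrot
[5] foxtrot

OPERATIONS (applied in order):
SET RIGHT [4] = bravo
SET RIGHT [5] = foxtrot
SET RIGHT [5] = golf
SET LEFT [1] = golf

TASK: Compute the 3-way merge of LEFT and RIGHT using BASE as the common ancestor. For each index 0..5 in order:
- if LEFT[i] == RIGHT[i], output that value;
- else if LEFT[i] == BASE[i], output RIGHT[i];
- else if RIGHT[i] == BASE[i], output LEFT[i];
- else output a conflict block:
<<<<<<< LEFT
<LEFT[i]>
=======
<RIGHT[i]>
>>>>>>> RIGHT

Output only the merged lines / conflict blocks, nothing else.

Final LEFT:  [foxtrot, golf, foxtrot, foxtrot, foxtrot, foxtrot]
Final RIGHT: [foxtrot, foxtrot, foxtrot, foxtrot, bravo, golf]
i=0: L=foxtrot R=foxtrot -> agree -> foxtrot
i=1: L=golf, R=foxtrot=BASE -> take LEFT -> golf
i=2: L=foxtrot R=foxtrot -> agree -> foxtrot
i=3: L=foxtrot R=foxtrot -> agree -> foxtrot
i=4: L=foxtrot=BASE, R=bravo -> take RIGHT -> bravo
i=5: L=foxtrot=BASE, R=golf -> take RIGHT -> golf

Answer: foxtrot
golf
foxtrot
foxtrot
bravo
golf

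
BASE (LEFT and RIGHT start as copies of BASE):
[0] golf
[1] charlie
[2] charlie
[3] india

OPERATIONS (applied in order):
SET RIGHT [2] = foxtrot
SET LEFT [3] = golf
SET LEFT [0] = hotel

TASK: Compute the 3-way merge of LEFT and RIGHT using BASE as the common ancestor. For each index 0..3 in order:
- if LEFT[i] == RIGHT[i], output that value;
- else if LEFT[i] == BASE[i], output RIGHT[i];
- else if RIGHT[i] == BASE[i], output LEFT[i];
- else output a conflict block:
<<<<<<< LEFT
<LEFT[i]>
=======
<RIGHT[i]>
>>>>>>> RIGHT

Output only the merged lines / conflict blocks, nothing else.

Final LEFT:  [hotel, charlie, charlie, golf]
Final RIGHT: [golf, charlie, foxtrot, india]
i=0: L=hotel, R=golf=BASE -> take LEFT -> hotel
i=1: L=charlie R=charlie -> agree -> charlie
i=2: L=charlie=BASE, R=foxtrot -> take RIGHT -> foxtrot
i=3: L=golf, R=india=BASE -> take LEFT -> golf

Answer: hotel
charlie
foxtrot
golf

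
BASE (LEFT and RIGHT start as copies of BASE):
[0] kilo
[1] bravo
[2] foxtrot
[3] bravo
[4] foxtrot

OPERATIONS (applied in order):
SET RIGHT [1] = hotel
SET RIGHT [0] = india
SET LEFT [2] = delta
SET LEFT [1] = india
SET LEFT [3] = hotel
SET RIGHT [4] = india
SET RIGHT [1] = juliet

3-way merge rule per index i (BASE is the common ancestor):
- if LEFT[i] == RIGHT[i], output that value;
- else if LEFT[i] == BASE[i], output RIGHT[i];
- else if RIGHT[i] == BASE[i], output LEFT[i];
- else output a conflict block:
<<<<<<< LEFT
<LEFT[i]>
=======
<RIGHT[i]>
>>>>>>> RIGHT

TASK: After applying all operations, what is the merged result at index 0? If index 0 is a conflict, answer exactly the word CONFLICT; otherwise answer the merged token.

Final LEFT:  [kilo, india, delta, hotel, foxtrot]
Final RIGHT: [india, juliet, foxtrot, bravo, india]
i=0: L=kilo=BASE, R=india -> take RIGHT -> india
i=1: BASE=bravo L=india R=juliet all differ -> CONFLICT
i=2: L=delta, R=foxtrot=BASE -> take LEFT -> delta
i=3: L=hotel, R=bravo=BASE -> take LEFT -> hotel
i=4: L=foxtrot=BASE, R=india -> take RIGHT -> india
Index 0 -> india

Answer: india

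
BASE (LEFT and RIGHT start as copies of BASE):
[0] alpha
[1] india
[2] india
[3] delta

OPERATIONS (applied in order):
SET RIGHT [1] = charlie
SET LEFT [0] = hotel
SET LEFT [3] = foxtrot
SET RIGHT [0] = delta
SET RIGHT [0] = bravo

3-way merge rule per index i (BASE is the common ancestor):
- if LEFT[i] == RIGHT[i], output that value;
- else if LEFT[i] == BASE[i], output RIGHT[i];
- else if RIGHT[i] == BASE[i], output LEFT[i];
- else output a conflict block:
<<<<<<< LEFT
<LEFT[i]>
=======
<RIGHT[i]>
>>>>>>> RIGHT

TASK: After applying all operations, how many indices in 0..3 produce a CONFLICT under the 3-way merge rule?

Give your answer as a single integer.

Answer: 1

Derivation:
Final LEFT:  [hotel, india, india, foxtrot]
Final RIGHT: [bravo, charlie, india, delta]
i=0: BASE=alpha L=hotel R=bravo all differ -> CONFLICT
i=1: L=india=BASE, R=charlie -> take RIGHT -> charlie
i=2: L=india R=india -> agree -> india
i=3: L=foxtrot, R=delta=BASE -> take LEFT -> foxtrot
Conflict count: 1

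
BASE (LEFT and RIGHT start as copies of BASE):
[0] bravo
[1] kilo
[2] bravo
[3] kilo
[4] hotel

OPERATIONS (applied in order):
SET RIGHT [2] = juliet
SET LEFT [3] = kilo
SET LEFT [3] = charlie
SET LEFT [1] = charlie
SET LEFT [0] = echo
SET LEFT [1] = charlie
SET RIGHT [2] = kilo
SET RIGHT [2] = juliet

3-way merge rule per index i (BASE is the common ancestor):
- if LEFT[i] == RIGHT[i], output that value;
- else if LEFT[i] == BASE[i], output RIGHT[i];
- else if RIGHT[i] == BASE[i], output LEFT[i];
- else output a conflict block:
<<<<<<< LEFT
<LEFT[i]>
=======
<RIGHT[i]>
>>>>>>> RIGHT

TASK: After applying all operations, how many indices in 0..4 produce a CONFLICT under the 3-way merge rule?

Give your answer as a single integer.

Answer: 0

Derivation:
Final LEFT:  [echo, charlie, bravo, charlie, hotel]
Final RIGHT: [bravo, kilo, juliet, kilo, hotel]
i=0: L=echo, R=bravo=BASE -> take LEFT -> echo
i=1: L=charlie, R=kilo=BASE -> take LEFT -> charlie
i=2: L=bravo=BASE, R=juliet -> take RIGHT -> juliet
i=3: L=charlie, R=kilo=BASE -> take LEFT -> charlie
i=4: L=hotel R=hotel -> agree -> hotel
Conflict count: 0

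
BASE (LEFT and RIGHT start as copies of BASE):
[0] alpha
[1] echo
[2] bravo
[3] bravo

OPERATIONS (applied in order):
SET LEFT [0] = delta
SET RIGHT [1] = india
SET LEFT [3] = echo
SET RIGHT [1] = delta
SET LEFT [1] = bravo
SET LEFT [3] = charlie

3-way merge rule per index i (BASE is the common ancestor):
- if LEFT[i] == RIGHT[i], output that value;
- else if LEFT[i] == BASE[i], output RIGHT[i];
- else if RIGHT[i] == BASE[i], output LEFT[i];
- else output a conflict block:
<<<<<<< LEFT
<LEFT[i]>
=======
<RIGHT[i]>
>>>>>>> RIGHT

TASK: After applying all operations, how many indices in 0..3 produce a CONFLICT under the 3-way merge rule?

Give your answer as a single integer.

Final LEFT:  [delta, bravo, bravo, charlie]
Final RIGHT: [alpha, delta, bravo, bravo]
i=0: L=delta, R=alpha=BASE -> take LEFT -> delta
i=1: BASE=echo L=bravo R=delta all differ -> CONFLICT
i=2: L=bravo R=bravo -> agree -> bravo
i=3: L=charlie, R=bravo=BASE -> take LEFT -> charlie
Conflict count: 1

Answer: 1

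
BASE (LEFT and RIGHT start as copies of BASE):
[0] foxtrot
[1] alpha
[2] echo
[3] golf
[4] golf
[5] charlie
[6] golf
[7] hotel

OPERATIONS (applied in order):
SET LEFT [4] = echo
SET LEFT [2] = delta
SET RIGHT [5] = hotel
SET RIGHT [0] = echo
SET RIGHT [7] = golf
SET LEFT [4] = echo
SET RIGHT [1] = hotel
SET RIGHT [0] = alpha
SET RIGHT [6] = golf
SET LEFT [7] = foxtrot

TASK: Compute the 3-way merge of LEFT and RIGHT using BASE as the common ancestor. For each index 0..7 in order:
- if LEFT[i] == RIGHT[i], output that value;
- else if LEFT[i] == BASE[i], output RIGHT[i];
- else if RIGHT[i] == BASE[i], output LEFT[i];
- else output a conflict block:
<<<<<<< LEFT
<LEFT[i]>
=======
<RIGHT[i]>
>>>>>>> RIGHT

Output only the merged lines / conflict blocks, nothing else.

Answer: alpha
hotel
delta
golf
echo
hotel
golf
<<<<<<< LEFT
foxtrot
=======
golf
>>>>>>> RIGHT

Derivation:
Final LEFT:  [foxtrot, alpha, delta, golf, echo, charlie, golf, foxtrot]
Final RIGHT: [alpha, hotel, echo, golf, golf, hotel, golf, golf]
i=0: L=foxtrot=BASE, R=alpha -> take RIGHT -> alpha
i=1: L=alpha=BASE, R=hotel -> take RIGHT -> hotel
i=2: L=delta, R=echo=BASE -> take LEFT -> delta
i=3: L=golf R=golf -> agree -> golf
i=4: L=echo, R=golf=BASE -> take LEFT -> echo
i=5: L=charlie=BASE, R=hotel -> take RIGHT -> hotel
i=6: L=golf R=golf -> agree -> golf
i=7: BASE=hotel L=foxtrot R=golf all differ -> CONFLICT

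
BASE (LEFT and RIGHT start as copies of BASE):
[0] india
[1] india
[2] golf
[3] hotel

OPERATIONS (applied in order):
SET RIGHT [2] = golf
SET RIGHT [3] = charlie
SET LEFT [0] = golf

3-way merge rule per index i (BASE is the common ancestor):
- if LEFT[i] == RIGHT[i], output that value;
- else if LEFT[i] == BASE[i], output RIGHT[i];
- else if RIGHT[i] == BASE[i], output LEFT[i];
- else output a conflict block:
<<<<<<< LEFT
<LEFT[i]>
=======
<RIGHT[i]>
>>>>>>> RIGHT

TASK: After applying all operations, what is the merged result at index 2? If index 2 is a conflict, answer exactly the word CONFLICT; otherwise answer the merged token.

Final LEFT:  [golf, india, golf, hotel]
Final RIGHT: [india, india, golf, charlie]
i=0: L=golf, R=india=BASE -> take LEFT -> golf
i=1: L=india R=india -> agree -> india
i=2: L=golf R=golf -> agree -> golf
i=3: L=hotel=BASE, R=charlie -> take RIGHT -> charlie
Index 2 -> golf

Answer: golf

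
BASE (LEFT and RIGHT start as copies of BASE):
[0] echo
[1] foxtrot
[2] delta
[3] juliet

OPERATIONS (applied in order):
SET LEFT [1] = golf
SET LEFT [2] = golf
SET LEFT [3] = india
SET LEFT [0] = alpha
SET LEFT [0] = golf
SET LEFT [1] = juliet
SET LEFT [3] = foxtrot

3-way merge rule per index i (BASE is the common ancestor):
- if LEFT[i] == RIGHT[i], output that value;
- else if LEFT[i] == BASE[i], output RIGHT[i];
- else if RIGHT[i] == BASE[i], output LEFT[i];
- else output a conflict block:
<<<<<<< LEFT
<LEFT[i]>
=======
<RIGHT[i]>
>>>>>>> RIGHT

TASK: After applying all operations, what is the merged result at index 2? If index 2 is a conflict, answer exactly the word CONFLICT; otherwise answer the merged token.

Final LEFT:  [golf, juliet, golf, foxtrot]
Final RIGHT: [echo, foxtrot, delta, juliet]
i=0: L=golf, R=echo=BASE -> take LEFT -> golf
i=1: L=juliet, R=foxtrot=BASE -> take LEFT -> juliet
i=2: L=golf, R=delta=BASE -> take LEFT -> golf
i=3: L=foxtrot, R=juliet=BASE -> take LEFT -> foxtrot
Index 2 -> golf

Answer: golf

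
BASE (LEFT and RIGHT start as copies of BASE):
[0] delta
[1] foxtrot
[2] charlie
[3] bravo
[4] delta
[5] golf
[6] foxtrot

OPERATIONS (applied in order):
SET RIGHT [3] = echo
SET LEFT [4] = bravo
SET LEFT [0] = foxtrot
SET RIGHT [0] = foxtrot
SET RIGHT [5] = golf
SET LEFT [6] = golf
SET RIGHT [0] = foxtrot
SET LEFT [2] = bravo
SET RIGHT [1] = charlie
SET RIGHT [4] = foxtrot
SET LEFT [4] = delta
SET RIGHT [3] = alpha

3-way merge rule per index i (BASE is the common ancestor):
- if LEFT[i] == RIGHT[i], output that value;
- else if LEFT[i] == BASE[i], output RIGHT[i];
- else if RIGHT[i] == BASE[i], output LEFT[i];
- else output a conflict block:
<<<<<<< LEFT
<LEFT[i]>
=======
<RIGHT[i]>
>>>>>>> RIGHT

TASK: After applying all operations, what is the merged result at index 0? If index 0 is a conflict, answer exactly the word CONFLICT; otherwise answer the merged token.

Answer: foxtrot

Derivation:
Final LEFT:  [foxtrot, foxtrot, bravo, bravo, delta, golf, golf]
Final RIGHT: [foxtrot, charlie, charlie, alpha, foxtrot, golf, foxtrot]
i=0: L=foxtrot R=foxtrot -> agree -> foxtrot
i=1: L=foxtrot=BASE, R=charlie -> take RIGHT -> charlie
i=2: L=bravo, R=charlie=BASE -> take LEFT -> bravo
i=3: L=bravo=BASE, R=alpha -> take RIGHT -> alpha
i=4: L=delta=BASE, R=foxtrot -> take RIGHT -> foxtrot
i=5: L=golf R=golf -> agree -> golf
i=6: L=golf, R=foxtrot=BASE -> take LEFT -> golf
Index 0 -> foxtrot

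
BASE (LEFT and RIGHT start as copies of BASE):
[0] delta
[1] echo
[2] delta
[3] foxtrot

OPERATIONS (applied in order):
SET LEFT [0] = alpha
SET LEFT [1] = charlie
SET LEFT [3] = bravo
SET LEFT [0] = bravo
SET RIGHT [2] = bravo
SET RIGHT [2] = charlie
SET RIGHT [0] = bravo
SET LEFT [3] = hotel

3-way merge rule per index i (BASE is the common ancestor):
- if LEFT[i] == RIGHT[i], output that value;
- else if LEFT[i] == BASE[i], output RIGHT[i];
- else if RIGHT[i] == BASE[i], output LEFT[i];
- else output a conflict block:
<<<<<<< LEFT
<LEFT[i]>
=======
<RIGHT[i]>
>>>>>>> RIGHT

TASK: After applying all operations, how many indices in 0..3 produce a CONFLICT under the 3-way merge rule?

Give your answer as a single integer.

Answer: 0

Derivation:
Final LEFT:  [bravo, charlie, delta, hotel]
Final RIGHT: [bravo, echo, charlie, foxtrot]
i=0: L=bravo R=bravo -> agree -> bravo
i=1: L=charlie, R=echo=BASE -> take LEFT -> charlie
i=2: L=delta=BASE, R=charlie -> take RIGHT -> charlie
i=3: L=hotel, R=foxtrot=BASE -> take LEFT -> hotel
Conflict count: 0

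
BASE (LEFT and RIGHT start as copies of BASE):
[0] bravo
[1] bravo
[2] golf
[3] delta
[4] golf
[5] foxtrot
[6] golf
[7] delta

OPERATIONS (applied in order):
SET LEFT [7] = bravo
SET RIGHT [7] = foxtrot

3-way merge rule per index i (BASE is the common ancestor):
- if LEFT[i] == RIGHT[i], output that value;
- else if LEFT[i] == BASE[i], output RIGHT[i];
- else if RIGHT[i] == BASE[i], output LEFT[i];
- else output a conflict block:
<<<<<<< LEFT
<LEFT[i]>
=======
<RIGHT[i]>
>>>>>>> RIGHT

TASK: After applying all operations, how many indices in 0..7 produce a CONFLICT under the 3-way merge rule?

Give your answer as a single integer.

Answer: 1

Derivation:
Final LEFT:  [bravo, bravo, golf, delta, golf, foxtrot, golf, bravo]
Final RIGHT: [bravo, bravo, golf, delta, golf, foxtrot, golf, foxtrot]
i=0: L=bravo R=bravo -> agree -> bravo
i=1: L=bravo R=bravo -> agree -> bravo
i=2: L=golf R=golf -> agree -> golf
i=3: L=delta R=delta -> agree -> delta
i=4: L=golf R=golf -> agree -> golf
i=5: L=foxtrot R=foxtrot -> agree -> foxtrot
i=6: L=golf R=golf -> agree -> golf
i=7: BASE=delta L=bravo R=foxtrot all differ -> CONFLICT
Conflict count: 1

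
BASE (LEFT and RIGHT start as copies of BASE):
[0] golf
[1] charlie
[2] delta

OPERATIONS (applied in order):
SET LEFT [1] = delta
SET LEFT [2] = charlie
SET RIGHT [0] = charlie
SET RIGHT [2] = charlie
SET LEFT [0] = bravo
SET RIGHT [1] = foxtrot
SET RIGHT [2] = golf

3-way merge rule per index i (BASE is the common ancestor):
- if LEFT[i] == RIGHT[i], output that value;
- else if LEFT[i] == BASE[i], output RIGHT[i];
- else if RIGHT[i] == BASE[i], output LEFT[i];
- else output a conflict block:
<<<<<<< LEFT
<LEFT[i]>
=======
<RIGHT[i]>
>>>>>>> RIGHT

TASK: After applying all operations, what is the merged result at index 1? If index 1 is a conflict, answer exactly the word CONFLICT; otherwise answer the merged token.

Answer: CONFLICT

Derivation:
Final LEFT:  [bravo, delta, charlie]
Final RIGHT: [charlie, foxtrot, golf]
i=0: BASE=golf L=bravo R=charlie all differ -> CONFLICT
i=1: BASE=charlie L=delta R=foxtrot all differ -> CONFLICT
i=2: BASE=delta L=charlie R=golf all differ -> CONFLICT
Index 1 -> CONFLICT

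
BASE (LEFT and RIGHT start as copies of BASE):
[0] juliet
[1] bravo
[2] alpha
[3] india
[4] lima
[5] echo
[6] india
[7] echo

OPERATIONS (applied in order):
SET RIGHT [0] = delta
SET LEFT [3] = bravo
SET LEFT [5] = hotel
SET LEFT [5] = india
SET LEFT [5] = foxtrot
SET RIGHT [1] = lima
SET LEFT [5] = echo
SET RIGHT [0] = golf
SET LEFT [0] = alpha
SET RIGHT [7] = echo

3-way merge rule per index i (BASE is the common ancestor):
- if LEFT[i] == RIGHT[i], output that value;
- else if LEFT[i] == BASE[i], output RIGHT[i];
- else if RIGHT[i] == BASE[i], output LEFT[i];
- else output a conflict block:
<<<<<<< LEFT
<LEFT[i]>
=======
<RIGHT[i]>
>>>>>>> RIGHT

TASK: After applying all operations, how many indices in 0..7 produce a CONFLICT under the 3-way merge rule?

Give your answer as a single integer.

Final LEFT:  [alpha, bravo, alpha, bravo, lima, echo, india, echo]
Final RIGHT: [golf, lima, alpha, india, lima, echo, india, echo]
i=0: BASE=juliet L=alpha R=golf all differ -> CONFLICT
i=1: L=bravo=BASE, R=lima -> take RIGHT -> lima
i=2: L=alpha R=alpha -> agree -> alpha
i=3: L=bravo, R=india=BASE -> take LEFT -> bravo
i=4: L=lima R=lima -> agree -> lima
i=5: L=echo R=echo -> agree -> echo
i=6: L=india R=india -> agree -> india
i=7: L=echo R=echo -> agree -> echo
Conflict count: 1

Answer: 1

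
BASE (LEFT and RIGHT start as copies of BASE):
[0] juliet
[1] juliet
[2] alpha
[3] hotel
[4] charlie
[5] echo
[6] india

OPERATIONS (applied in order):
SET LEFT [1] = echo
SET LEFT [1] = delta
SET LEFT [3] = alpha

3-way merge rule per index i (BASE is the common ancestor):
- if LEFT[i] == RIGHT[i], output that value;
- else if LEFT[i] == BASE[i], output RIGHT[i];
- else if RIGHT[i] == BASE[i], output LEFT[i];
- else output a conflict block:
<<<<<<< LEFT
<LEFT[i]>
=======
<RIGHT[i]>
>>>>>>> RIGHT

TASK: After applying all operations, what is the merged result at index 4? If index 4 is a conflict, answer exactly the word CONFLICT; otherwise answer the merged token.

Final LEFT:  [juliet, delta, alpha, alpha, charlie, echo, india]
Final RIGHT: [juliet, juliet, alpha, hotel, charlie, echo, india]
i=0: L=juliet R=juliet -> agree -> juliet
i=1: L=delta, R=juliet=BASE -> take LEFT -> delta
i=2: L=alpha R=alpha -> agree -> alpha
i=3: L=alpha, R=hotel=BASE -> take LEFT -> alpha
i=4: L=charlie R=charlie -> agree -> charlie
i=5: L=echo R=echo -> agree -> echo
i=6: L=india R=india -> agree -> india
Index 4 -> charlie

Answer: charlie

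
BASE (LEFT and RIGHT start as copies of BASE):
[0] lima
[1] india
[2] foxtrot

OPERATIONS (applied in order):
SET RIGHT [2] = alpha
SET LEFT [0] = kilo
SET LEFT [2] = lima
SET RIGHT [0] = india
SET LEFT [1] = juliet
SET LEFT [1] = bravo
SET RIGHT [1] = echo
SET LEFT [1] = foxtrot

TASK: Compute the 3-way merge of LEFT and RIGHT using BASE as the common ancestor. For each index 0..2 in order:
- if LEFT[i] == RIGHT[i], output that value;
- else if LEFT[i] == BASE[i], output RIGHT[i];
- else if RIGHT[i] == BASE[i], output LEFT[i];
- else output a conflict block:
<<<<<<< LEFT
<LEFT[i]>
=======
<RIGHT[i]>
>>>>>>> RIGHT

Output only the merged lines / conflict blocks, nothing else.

Final LEFT:  [kilo, foxtrot, lima]
Final RIGHT: [india, echo, alpha]
i=0: BASE=lima L=kilo R=india all differ -> CONFLICT
i=1: BASE=india L=foxtrot R=echo all differ -> CONFLICT
i=2: BASE=foxtrot L=lima R=alpha all differ -> CONFLICT

Answer: <<<<<<< LEFT
kilo
=======
india
>>>>>>> RIGHT
<<<<<<< LEFT
foxtrot
=======
echo
>>>>>>> RIGHT
<<<<<<< LEFT
lima
=======
alpha
>>>>>>> RIGHT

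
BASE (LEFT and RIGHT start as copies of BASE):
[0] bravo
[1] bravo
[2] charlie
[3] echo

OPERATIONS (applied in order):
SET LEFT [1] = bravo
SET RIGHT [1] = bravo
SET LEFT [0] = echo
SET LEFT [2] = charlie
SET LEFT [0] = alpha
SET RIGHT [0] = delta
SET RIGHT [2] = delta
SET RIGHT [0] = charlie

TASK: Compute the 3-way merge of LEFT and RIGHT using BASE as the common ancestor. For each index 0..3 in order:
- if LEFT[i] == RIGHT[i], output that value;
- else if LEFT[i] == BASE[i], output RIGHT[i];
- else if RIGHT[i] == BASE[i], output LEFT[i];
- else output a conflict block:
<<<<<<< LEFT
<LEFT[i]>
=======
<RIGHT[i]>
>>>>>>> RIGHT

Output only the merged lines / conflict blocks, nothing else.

Final LEFT:  [alpha, bravo, charlie, echo]
Final RIGHT: [charlie, bravo, delta, echo]
i=0: BASE=bravo L=alpha R=charlie all differ -> CONFLICT
i=1: L=bravo R=bravo -> agree -> bravo
i=2: L=charlie=BASE, R=delta -> take RIGHT -> delta
i=3: L=echo R=echo -> agree -> echo

Answer: <<<<<<< LEFT
alpha
=======
charlie
>>>>>>> RIGHT
bravo
delta
echo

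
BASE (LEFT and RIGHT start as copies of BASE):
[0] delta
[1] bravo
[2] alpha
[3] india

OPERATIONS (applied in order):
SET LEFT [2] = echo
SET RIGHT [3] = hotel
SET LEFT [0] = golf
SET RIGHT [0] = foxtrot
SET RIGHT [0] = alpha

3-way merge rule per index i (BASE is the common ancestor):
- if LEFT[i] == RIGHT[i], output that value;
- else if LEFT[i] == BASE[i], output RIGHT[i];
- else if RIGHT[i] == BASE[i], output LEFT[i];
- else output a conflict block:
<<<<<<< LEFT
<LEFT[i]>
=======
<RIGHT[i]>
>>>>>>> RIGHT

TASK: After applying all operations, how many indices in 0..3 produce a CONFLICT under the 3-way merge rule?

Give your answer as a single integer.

Answer: 1

Derivation:
Final LEFT:  [golf, bravo, echo, india]
Final RIGHT: [alpha, bravo, alpha, hotel]
i=0: BASE=delta L=golf R=alpha all differ -> CONFLICT
i=1: L=bravo R=bravo -> agree -> bravo
i=2: L=echo, R=alpha=BASE -> take LEFT -> echo
i=3: L=india=BASE, R=hotel -> take RIGHT -> hotel
Conflict count: 1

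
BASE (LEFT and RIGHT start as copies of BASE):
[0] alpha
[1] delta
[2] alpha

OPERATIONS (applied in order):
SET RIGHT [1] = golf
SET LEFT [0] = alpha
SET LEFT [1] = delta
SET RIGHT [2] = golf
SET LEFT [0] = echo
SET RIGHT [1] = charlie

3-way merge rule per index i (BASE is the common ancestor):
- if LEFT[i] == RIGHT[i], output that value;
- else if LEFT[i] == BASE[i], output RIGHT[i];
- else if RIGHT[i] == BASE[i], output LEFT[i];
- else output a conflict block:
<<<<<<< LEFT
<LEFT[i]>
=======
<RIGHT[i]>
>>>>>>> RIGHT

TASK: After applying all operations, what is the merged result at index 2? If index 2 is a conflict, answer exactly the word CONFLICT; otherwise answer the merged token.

Answer: golf

Derivation:
Final LEFT:  [echo, delta, alpha]
Final RIGHT: [alpha, charlie, golf]
i=0: L=echo, R=alpha=BASE -> take LEFT -> echo
i=1: L=delta=BASE, R=charlie -> take RIGHT -> charlie
i=2: L=alpha=BASE, R=golf -> take RIGHT -> golf
Index 2 -> golf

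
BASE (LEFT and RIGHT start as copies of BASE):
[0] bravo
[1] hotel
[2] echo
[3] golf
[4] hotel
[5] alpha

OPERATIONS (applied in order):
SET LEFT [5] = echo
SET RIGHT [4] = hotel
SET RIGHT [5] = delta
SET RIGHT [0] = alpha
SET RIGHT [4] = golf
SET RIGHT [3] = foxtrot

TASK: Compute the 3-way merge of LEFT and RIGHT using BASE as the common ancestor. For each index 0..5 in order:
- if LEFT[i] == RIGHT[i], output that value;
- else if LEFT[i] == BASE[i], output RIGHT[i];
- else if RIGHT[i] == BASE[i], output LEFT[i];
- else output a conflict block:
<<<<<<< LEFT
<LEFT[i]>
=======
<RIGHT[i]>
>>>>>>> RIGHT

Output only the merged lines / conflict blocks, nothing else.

Final LEFT:  [bravo, hotel, echo, golf, hotel, echo]
Final RIGHT: [alpha, hotel, echo, foxtrot, golf, delta]
i=0: L=bravo=BASE, R=alpha -> take RIGHT -> alpha
i=1: L=hotel R=hotel -> agree -> hotel
i=2: L=echo R=echo -> agree -> echo
i=3: L=golf=BASE, R=foxtrot -> take RIGHT -> foxtrot
i=4: L=hotel=BASE, R=golf -> take RIGHT -> golf
i=5: BASE=alpha L=echo R=delta all differ -> CONFLICT

Answer: alpha
hotel
echo
foxtrot
golf
<<<<<<< LEFT
echo
=======
delta
>>>>>>> RIGHT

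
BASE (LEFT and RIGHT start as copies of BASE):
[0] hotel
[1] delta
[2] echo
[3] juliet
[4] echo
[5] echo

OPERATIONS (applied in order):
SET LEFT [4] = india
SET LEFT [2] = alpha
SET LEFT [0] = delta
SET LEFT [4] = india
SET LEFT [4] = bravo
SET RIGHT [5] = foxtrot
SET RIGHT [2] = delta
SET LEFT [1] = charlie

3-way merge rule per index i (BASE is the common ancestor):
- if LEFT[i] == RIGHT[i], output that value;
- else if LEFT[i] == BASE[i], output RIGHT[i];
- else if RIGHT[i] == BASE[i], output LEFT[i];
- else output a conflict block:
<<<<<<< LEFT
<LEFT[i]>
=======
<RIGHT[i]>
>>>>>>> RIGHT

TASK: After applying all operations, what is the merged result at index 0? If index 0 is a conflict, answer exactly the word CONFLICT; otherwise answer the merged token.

Answer: delta

Derivation:
Final LEFT:  [delta, charlie, alpha, juliet, bravo, echo]
Final RIGHT: [hotel, delta, delta, juliet, echo, foxtrot]
i=0: L=delta, R=hotel=BASE -> take LEFT -> delta
i=1: L=charlie, R=delta=BASE -> take LEFT -> charlie
i=2: BASE=echo L=alpha R=delta all differ -> CONFLICT
i=3: L=juliet R=juliet -> agree -> juliet
i=4: L=bravo, R=echo=BASE -> take LEFT -> bravo
i=5: L=echo=BASE, R=foxtrot -> take RIGHT -> foxtrot
Index 0 -> delta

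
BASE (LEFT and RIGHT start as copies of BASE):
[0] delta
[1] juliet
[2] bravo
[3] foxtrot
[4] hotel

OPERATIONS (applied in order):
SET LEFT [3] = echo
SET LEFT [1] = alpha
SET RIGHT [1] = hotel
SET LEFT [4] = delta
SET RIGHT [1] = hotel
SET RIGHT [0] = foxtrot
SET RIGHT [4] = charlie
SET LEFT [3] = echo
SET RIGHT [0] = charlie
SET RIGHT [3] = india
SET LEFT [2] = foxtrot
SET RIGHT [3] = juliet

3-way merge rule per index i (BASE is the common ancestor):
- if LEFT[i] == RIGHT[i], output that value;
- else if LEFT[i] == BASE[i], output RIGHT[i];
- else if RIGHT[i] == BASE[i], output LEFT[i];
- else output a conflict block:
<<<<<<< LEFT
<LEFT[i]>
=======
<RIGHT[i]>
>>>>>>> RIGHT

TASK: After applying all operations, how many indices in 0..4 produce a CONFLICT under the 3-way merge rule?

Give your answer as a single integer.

Answer: 3

Derivation:
Final LEFT:  [delta, alpha, foxtrot, echo, delta]
Final RIGHT: [charlie, hotel, bravo, juliet, charlie]
i=0: L=delta=BASE, R=charlie -> take RIGHT -> charlie
i=1: BASE=juliet L=alpha R=hotel all differ -> CONFLICT
i=2: L=foxtrot, R=bravo=BASE -> take LEFT -> foxtrot
i=3: BASE=foxtrot L=echo R=juliet all differ -> CONFLICT
i=4: BASE=hotel L=delta R=charlie all differ -> CONFLICT
Conflict count: 3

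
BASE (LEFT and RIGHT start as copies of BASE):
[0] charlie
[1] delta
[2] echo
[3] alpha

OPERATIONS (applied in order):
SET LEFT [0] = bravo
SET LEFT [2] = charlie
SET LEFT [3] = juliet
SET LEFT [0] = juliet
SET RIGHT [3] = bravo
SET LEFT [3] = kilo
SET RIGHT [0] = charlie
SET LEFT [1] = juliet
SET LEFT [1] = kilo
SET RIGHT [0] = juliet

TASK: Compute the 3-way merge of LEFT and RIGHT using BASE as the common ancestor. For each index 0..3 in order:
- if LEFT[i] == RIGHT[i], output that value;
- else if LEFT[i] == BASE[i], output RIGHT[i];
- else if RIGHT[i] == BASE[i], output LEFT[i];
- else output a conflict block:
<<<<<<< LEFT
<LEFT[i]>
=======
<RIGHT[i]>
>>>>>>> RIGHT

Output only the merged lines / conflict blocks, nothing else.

Final LEFT:  [juliet, kilo, charlie, kilo]
Final RIGHT: [juliet, delta, echo, bravo]
i=0: L=juliet R=juliet -> agree -> juliet
i=1: L=kilo, R=delta=BASE -> take LEFT -> kilo
i=2: L=charlie, R=echo=BASE -> take LEFT -> charlie
i=3: BASE=alpha L=kilo R=bravo all differ -> CONFLICT

Answer: juliet
kilo
charlie
<<<<<<< LEFT
kilo
=======
bravo
>>>>>>> RIGHT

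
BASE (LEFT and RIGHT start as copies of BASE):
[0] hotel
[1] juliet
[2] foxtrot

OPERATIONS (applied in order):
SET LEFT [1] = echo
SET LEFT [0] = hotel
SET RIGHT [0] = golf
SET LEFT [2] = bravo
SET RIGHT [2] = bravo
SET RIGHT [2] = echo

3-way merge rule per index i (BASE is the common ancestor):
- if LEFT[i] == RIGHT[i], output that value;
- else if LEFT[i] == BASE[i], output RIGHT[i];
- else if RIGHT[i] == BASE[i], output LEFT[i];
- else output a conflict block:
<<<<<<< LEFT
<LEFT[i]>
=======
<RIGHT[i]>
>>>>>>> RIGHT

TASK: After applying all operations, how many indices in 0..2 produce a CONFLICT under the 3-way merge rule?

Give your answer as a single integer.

Answer: 1

Derivation:
Final LEFT:  [hotel, echo, bravo]
Final RIGHT: [golf, juliet, echo]
i=0: L=hotel=BASE, R=golf -> take RIGHT -> golf
i=1: L=echo, R=juliet=BASE -> take LEFT -> echo
i=2: BASE=foxtrot L=bravo R=echo all differ -> CONFLICT
Conflict count: 1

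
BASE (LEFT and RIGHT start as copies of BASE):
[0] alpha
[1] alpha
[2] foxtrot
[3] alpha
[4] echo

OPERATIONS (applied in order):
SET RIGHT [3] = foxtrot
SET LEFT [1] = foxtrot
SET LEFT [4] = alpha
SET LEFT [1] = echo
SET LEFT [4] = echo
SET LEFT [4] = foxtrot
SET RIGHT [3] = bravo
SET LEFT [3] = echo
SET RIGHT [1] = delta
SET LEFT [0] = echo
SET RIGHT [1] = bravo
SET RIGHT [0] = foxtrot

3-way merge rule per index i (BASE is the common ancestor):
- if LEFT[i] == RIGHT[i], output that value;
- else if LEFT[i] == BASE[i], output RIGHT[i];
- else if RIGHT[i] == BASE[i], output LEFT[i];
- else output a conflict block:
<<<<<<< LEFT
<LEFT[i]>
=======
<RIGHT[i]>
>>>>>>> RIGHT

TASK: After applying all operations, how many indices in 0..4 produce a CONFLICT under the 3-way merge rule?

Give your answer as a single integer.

Final LEFT:  [echo, echo, foxtrot, echo, foxtrot]
Final RIGHT: [foxtrot, bravo, foxtrot, bravo, echo]
i=0: BASE=alpha L=echo R=foxtrot all differ -> CONFLICT
i=1: BASE=alpha L=echo R=bravo all differ -> CONFLICT
i=2: L=foxtrot R=foxtrot -> agree -> foxtrot
i=3: BASE=alpha L=echo R=bravo all differ -> CONFLICT
i=4: L=foxtrot, R=echo=BASE -> take LEFT -> foxtrot
Conflict count: 3

Answer: 3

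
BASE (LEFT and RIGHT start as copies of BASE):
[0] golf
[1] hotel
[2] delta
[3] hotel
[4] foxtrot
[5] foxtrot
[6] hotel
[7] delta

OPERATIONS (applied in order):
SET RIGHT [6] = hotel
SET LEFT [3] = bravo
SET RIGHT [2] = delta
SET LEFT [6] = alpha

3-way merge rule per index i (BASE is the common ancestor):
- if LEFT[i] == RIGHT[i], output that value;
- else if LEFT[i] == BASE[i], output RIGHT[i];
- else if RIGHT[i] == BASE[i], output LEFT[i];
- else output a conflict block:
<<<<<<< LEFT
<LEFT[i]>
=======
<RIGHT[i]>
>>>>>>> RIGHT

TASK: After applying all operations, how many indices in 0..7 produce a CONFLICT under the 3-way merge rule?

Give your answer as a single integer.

Answer: 0

Derivation:
Final LEFT:  [golf, hotel, delta, bravo, foxtrot, foxtrot, alpha, delta]
Final RIGHT: [golf, hotel, delta, hotel, foxtrot, foxtrot, hotel, delta]
i=0: L=golf R=golf -> agree -> golf
i=1: L=hotel R=hotel -> agree -> hotel
i=2: L=delta R=delta -> agree -> delta
i=3: L=bravo, R=hotel=BASE -> take LEFT -> bravo
i=4: L=foxtrot R=foxtrot -> agree -> foxtrot
i=5: L=foxtrot R=foxtrot -> agree -> foxtrot
i=6: L=alpha, R=hotel=BASE -> take LEFT -> alpha
i=7: L=delta R=delta -> agree -> delta
Conflict count: 0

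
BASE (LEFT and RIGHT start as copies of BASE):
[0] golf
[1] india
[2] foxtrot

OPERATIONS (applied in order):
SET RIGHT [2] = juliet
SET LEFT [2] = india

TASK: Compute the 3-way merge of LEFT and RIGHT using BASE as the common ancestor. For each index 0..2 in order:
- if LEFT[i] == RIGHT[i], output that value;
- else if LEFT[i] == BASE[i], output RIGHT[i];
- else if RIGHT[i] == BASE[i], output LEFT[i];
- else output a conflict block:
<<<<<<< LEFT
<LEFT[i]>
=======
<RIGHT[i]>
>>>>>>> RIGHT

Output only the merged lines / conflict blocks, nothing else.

Final LEFT:  [golf, india, india]
Final RIGHT: [golf, india, juliet]
i=0: L=golf R=golf -> agree -> golf
i=1: L=india R=india -> agree -> india
i=2: BASE=foxtrot L=india R=juliet all differ -> CONFLICT

Answer: golf
india
<<<<<<< LEFT
india
=======
juliet
>>>>>>> RIGHT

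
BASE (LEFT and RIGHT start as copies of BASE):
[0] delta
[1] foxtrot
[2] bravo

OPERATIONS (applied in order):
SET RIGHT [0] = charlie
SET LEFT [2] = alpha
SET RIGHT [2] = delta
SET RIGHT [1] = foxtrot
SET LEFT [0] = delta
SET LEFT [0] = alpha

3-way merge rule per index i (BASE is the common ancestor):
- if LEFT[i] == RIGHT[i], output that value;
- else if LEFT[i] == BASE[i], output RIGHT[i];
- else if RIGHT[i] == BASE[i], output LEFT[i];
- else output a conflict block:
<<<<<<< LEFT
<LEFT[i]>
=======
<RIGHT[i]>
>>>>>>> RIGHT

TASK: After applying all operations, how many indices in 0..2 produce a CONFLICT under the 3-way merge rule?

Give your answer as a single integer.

Final LEFT:  [alpha, foxtrot, alpha]
Final RIGHT: [charlie, foxtrot, delta]
i=0: BASE=delta L=alpha R=charlie all differ -> CONFLICT
i=1: L=foxtrot R=foxtrot -> agree -> foxtrot
i=2: BASE=bravo L=alpha R=delta all differ -> CONFLICT
Conflict count: 2

Answer: 2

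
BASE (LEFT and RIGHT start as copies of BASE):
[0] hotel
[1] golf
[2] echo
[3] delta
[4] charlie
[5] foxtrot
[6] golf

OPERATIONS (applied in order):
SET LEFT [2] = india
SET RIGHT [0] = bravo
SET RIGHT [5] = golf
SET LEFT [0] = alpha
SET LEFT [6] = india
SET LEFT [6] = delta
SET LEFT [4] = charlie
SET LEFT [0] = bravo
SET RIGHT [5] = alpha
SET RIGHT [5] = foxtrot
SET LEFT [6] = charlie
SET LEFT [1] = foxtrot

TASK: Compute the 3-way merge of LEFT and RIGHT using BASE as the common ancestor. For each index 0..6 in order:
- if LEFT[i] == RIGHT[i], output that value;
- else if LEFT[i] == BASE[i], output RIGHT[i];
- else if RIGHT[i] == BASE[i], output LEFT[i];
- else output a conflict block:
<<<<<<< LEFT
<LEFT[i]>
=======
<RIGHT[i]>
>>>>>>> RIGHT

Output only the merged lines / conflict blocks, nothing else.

Answer: bravo
foxtrot
india
delta
charlie
foxtrot
charlie

Derivation:
Final LEFT:  [bravo, foxtrot, india, delta, charlie, foxtrot, charlie]
Final RIGHT: [bravo, golf, echo, delta, charlie, foxtrot, golf]
i=0: L=bravo R=bravo -> agree -> bravo
i=1: L=foxtrot, R=golf=BASE -> take LEFT -> foxtrot
i=2: L=india, R=echo=BASE -> take LEFT -> india
i=3: L=delta R=delta -> agree -> delta
i=4: L=charlie R=charlie -> agree -> charlie
i=5: L=foxtrot R=foxtrot -> agree -> foxtrot
i=6: L=charlie, R=golf=BASE -> take LEFT -> charlie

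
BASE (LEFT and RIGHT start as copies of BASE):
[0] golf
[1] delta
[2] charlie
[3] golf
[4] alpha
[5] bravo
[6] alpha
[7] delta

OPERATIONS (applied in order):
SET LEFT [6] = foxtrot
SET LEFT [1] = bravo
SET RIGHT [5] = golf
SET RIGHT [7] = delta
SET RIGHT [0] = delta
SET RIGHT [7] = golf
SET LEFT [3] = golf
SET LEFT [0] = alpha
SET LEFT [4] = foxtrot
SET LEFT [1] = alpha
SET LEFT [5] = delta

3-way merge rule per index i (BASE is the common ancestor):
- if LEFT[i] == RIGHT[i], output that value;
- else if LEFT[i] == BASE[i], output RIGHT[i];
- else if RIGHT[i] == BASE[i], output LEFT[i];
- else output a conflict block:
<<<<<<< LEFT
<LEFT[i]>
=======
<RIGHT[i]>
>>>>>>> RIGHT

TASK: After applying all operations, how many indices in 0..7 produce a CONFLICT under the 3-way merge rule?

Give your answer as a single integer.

Final LEFT:  [alpha, alpha, charlie, golf, foxtrot, delta, foxtrot, delta]
Final RIGHT: [delta, delta, charlie, golf, alpha, golf, alpha, golf]
i=0: BASE=golf L=alpha R=delta all differ -> CONFLICT
i=1: L=alpha, R=delta=BASE -> take LEFT -> alpha
i=2: L=charlie R=charlie -> agree -> charlie
i=3: L=golf R=golf -> agree -> golf
i=4: L=foxtrot, R=alpha=BASE -> take LEFT -> foxtrot
i=5: BASE=bravo L=delta R=golf all differ -> CONFLICT
i=6: L=foxtrot, R=alpha=BASE -> take LEFT -> foxtrot
i=7: L=delta=BASE, R=golf -> take RIGHT -> golf
Conflict count: 2

Answer: 2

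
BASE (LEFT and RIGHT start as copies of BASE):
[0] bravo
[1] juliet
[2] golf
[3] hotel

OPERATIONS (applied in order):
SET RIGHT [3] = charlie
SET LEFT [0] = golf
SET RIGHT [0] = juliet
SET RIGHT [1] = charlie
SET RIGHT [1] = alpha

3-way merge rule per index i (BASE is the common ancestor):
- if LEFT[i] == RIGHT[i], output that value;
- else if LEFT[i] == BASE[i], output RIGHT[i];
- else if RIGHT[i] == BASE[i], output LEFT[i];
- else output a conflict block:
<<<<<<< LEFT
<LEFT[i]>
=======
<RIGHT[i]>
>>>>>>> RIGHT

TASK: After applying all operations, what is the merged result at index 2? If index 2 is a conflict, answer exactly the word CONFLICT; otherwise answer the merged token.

Final LEFT:  [golf, juliet, golf, hotel]
Final RIGHT: [juliet, alpha, golf, charlie]
i=0: BASE=bravo L=golf R=juliet all differ -> CONFLICT
i=1: L=juliet=BASE, R=alpha -> take RIGHT -> alpha
i=2: L=golf R=golf -> agree -> golf
i=3: L=hotel=BASE, R=charlie -> take RIGHT -> charlie
Index 2 -> golf

Answer: golf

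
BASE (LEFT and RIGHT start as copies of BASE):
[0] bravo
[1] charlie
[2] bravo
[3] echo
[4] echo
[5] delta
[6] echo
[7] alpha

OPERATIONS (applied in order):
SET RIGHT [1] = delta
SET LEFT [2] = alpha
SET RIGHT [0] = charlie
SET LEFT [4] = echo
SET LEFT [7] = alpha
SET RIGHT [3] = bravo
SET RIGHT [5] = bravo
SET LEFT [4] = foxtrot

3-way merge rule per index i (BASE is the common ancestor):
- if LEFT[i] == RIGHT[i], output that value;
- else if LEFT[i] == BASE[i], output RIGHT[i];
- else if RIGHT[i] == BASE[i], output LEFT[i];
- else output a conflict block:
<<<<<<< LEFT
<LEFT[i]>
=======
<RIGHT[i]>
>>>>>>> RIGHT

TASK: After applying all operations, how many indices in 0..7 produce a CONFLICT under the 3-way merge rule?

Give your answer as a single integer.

Final LEFT:  [bravo, charlie, alpha, echo, foxtrot, delta, echo, alpha]
Final RIGHT: [charlie, delta, bravo, bravo, echo, bravo, echo, alpha]
i=0: L=bravo=BASE, R=charlie -> take RIGHT -> charlie
i=1: L=charlie=BASE, R=delta -> take RIGHT -> delta
i=2: L=alpha, R=bravo=BASE -> take LEFT -> alpha
i=3: L=echo=BASE, R=bravo -> take RIGHT -> bravo
i=4: L=foxtrot, R=echo=BASE -> take LEFT -> foxtrot
i=5: L=delta=BASE, R=bravo -> take RIGHT -> bravo
i=6: L=echo R=echo -> agree -> echo
i=7: L=alpha R=alpha -> agree -> alpha
Conflict count: 0

Answer: 0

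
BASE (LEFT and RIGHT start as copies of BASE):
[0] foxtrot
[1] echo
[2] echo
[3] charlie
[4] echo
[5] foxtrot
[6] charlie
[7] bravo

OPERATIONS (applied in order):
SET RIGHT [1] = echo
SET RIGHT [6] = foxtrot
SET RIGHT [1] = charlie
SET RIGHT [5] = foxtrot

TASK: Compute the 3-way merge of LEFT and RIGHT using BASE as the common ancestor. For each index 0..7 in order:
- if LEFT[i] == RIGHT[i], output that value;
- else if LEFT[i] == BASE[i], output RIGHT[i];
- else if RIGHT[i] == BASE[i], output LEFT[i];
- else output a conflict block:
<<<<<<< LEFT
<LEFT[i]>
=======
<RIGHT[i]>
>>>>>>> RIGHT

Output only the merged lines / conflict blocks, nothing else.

Final LEFT:  [foxtrot, echo, echo, charlie, echo, foxtrot, charlie, bravo]
Final RIGHT: [foxtrot, charlie, echo, charlie, echo, foxtrot, foxtrot, bravo]
i=0: L=foxtrot R=foxtrot -> agree -> foxtrot
i=1: L=echo=BASE, R=charlie -> take RIGHT -> charlie
i=2: L=echo R=echo -> agree -> echo
i=3: L=charlie R=charlie -> agree -> charlie
i=4: L=echo R=echo -> agree -> echo
i=5: L=foxtrot R=foxtrot -> agree -> foxtrot
i=6: L=charlie=BASE, R=foxtrot -> take RIGHT -> foxtrot
i=7: L=bravo R=bravo -> agree -> bravo

Answer: foxtrot
charlie
echo
charlie
echo
foxtrot
foxtrot
bravo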